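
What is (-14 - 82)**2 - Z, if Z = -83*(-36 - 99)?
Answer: -1989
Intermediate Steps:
Z = 11205 (Z = -83*(-135) = 11205)
(-14 - 82)**2 - Z = (-14 - 82)**2 - 1*11205 = (-96)**2 - 11205 = 9216 - 11205 = -1989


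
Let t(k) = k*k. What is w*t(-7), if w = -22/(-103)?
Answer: 1078/103 ≈ 10.466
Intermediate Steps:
w = 22/103 (w = -22*(-1/103) = 22/103 ≈ 0.21359)
t(k) = k²
w*t(-7) = (22/103)*(-7)² = (22/103)*49 = 1078/103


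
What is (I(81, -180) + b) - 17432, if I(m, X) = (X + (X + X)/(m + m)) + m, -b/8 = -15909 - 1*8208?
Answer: 1578625/9 ≈ 1.7540e+5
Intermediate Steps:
b = 192936 (b = -8*(-15909 - 1*8208) = -8*(-15909 - 8208) = -8*(-24117) = 192936)
I(m, X) = X + m + X/m (I(m, X) = (X + (2*X)/((2*m))) + m = (X + (2*X)*(1/(2*m))) + m = (X + X/m) + m = X + m + X/m)
(I(81, -180) + b) - 17432 = ((-180 + 81 - 180/81) + 192936) - 17432 = ((-180 + 81 - 180*1/81) + 192936) - 17432 = ((-180 + 81 - 20/9) + 192936) - 17432 = (-911/9 + 192936) - 17432 = 1735513/9 - 17432 = 1578625/9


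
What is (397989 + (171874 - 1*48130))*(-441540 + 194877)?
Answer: -128692226979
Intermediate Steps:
(397989 + (171874 - 1*48130))*(-441540 + 194877) = (397989 + (171874 - 48130))*(-246663) = (397989 + 123744)*(-246663) = 521733*(-246663) = -128692226979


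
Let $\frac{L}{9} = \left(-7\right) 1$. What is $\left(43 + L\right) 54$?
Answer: $-1080$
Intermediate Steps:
$L = -63$ ($L = 9 \left(\left(-7\right) 1\right) = 9 \left(-7\right) = -63$)
$\left(43 + L\right) 54 = \left(43 - 63\right) 54 = \left(-20\right) 54 = -1080$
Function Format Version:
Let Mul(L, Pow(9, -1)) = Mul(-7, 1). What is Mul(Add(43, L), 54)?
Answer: -1080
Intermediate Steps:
L = -63 (L = Mul(9, Mul(-7, 1)) = Mul(9, -7) = -63)
Mul(Add(43, L), 54) = Mul(Add(43, -63), 54) = Mul(-20, 54) = -1080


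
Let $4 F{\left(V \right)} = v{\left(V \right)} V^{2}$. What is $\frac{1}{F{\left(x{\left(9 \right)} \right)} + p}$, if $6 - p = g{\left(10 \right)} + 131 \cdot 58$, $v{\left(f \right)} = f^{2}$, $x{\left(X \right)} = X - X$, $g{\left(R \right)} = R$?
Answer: $- \frac{1}{7602} \approx -0.00013154$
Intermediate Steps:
$x{\left(X \right)} = 0$
$F{\left(V \right)} = \frac{V^{4}}{4}$ ($F{\left(V \right)} = \frac{V^{2} V^{2}}{4} = \frac{V^{4}}{4}$)
$p = -7602$ ($p = 6 - \left(10 + 131 \cdot 58\right) = 6 - \left(10 + 7598\right) = 6 - 7608 = -7602$)
$\frac{1}{F{\left(x{\left(9 \right)} \right)} + p} = \frac{1}{\frac{0^{4}}{4} - 7602} = \frac{1}{\frac{1}{4} \cdot 0 - 7602} = \frac{1}{0 - 7602} = \frac{1}{-7602} = - \frac{1}{7602}$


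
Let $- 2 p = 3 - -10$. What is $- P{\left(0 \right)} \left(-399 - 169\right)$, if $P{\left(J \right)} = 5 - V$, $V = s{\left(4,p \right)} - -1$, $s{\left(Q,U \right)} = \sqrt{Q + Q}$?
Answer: $2272 - 1136 \sqrt{2} \approx 665.45$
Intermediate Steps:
$p = - \frac{13}{2}$ ($p = - \frac{3 - -10}{2} = - \frac{3 + 10}{2} = \left(- \frac{1}{2}\right) 13 = - \frac{13}{2} \approx -6.5$)
$s{\left(Q,U \right)} = \sqrt{2} \sqrt{Q}$ ($s{\left(Q,U \right)} = \sqrt{2 Q} = \sqrt{2} \sqrt{Q}$)
$V = 1 + 2 \sqrt{2}$ ($V = \sqrt{2} \sqrt{4} - -1 = \sqrt{2} \cdot 2 + 1 = 2 \sqrt{2} + 1 = 1 + 2 \sqrt{2} \approx 3.8284$)
$P{\left(J \right)} = 4 - 2 \sqrt{2}$ ($P{\left(J \right)} = 5 - \left(1 + 2 \sqrt{2}\right) = 4 - 2 \sqrt{2}$)
$- P{\left(0 \right)} \left(-399 - 169\right) = - \left(4 - 2 \sqrt{2}\right) \left(-399 - 169\right) = - \left(4 - 2 \sqrt{2}\right) \left(-568\right) = - (-2272 + 1136 \sqrt{2}) = 2272 - 1136 \sqrt{2}$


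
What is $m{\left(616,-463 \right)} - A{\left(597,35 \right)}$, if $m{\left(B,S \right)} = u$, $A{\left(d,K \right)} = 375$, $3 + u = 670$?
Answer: $292$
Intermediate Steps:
$u = 667$ ($u = -3 + 670 = 667$)
$m{\left(B,S \right)} = 667$
$m{\left(616,-463 \right)} - A{\left(597,35 \right)} = 667 - 375 = 292$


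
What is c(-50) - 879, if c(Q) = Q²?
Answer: 1621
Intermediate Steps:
c(-50) - 879 = (-50)² - 879 = 2500 - 879 = 1621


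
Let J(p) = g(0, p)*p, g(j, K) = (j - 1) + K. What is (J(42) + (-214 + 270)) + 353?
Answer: 2131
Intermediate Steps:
g(j, K) = -1 + K + j (g(j, K) = (-1 + j) + K = -1 + K + j)
J(p) = p*(-1 + p) (J(p) = (-1 + p + 0)*p = (-1 + p)*p = p*(-1 + p))
(J(42) + (-214 + 270)) + 353 = (42*(-1 + 42) + (-214 + 270)) + 353 = (42*41 + 56) + 353 = (1722 + 56) + 353 = 1778 + 353 = 2131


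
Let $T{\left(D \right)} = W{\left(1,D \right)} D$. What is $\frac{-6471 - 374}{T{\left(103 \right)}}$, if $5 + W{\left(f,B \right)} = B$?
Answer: $- \frac{6845}{10094} \approx -0.67813$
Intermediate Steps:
$W{\left(f,B \right)} = -5 + B$
$T{\left(D \right)} = D \left(-5 + D\right)$ ($T{\left(D \right)} = \left(-5 + D\right) D = D \left(-5 + D\right)$)
$\frac{-6471 - 374}{T{\left(103 \right)}} = \frac{-6471 - 374}{103 \left(-5 + 103\right)} = \frac{-6471 - 374}{103 \cdot 98} = - \frac{6845}{10094}$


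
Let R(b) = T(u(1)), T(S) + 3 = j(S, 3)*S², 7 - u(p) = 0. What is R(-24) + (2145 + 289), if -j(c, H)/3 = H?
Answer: 1990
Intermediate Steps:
u(p) = 7 (u(p) = 7 - 1*0 = 7 + 0 = 7)
j(c, H) = -3*H
T(S) = -3 - 9*S² (T(S) = -3 + (-3*3)*S² = -3 - 9*S²)
R(b) = -444 (R(b) = -3 - 9*7² = -3 - 9*49 = -3 - 441 = -444)
R(-24) + (2145 + 289) = -444 + (2145 + 289) = -444 + 2434 = 1990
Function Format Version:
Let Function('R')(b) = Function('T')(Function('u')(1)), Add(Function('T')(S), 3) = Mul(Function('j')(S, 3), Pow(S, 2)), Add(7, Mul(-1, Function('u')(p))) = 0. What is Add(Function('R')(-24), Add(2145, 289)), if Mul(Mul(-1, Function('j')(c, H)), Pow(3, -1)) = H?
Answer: 1990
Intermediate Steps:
Function('u')(p) = 7 (Function('u')(p) = Add(7, Mul(-1, 0)) = Add(7, 0) = 7)
Function('j')(c, H) = Mul(-3, H)
Function('T')(S) = Add(-3, Mul(-9, Pow(S, 2))) (Function('T')(S) = Add(-3, Mul(Mul(-3, 3), Pow(S, 2))) = Add(-3, Mul(-9, Pow(S, 2))))
Function('R')(b) = -444 (Function('R')(b) = Add(-3, Mul(-9, Pow(7, 2))) = Add(-3, Mul(-9, 49)) = Add(-3, -441) = -444)
Add(Function('R')(-24), Add(2145, 289)) = Add(-444, Add(2145, 289)) = Add(-444, 2434) = 1990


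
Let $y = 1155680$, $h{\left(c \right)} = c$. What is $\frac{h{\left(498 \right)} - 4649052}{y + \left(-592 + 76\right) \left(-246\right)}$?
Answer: $- \frac{2324277}{641308} \approx -3.6243$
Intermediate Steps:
$\frac{h{\left(498 \right)} - 4649052}{y + \left(-592 + 76\right) \left(-246\right)} = \frac{498 - 4649052}{1155680 + \left(-592 + 76\right) \left(-246\right)} = - \frac{4648554}{1155680 - -126936} = - \frac{4648554}{1155680 + 126936} = - \frac{4648554}{1282616} = \left(-4648554\right) \frac{1}{1282616} = - \frac{2324277}{641308}$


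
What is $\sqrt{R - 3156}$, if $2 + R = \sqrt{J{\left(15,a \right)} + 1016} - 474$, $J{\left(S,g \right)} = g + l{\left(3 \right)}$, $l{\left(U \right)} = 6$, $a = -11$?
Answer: $\sqrt{-3632 + \sqrt{1011}} \approx 60.002 i$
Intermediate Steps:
$J{\left(S,g \right)} = 6 + g$ ($J{\left(S,g \right)} = g + 6 = 6 + g$)
$R = -476 + \sqrt{1011}$ ($R = -2 + \left(\sqrt{\left(6 - 11\right) + 1016} - 474\right) = -2 - \left(474 - \sqrt{-5 + 1016}\right) = -2 - \left(474 - \sqrt{1011}\right) = -476 + \sqrt{1011} \approx -444.2$)
$\sqrt{R - 3156} = \sqrt{\left(-476 + \sqrt{1011}\right) - 3156} = \sqrt{-3632 + \sqrt{1011}}$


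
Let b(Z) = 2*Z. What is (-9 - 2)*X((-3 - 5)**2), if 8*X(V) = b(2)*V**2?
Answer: -22528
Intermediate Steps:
X(V) = V**2/2 (X(V) = ((2*2)*V**2)/8 = (4*V**2)/8 = V**2/2)
(-9 - 2)*X((-3 - 5)**2) = (-9 - 2)*(((-3 - 5)**2)**2/2) = -11*((-8)**2)**2/2 = -11*64**2/2 = -11*4096/2 = -11*2048 = -22528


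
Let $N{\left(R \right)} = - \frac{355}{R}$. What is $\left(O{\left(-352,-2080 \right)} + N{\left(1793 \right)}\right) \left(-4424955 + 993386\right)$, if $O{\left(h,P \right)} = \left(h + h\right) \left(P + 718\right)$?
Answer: $- \frac{5899601840807021}{1793} \approx -3.2904 \cdot 10^{12}$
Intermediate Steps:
$O{\left(h,P \right)} = 2 h \left(718 + P\right)$
$\left(O{\left(-352,-2080 \right)} + N{\left(1793 \right)}\right) \left(-4424955 + 993386\right) = \left(2 \left(-352\right) \left(718 - 2080\right) - \frac{355}{1793}\right) \left(-4424955 + 993386\right) = \left(2 \left(-352\right) \left(-1362\right) - \frac{355}{1793}\right) \left(-3431569\right) = \left(958848 - \frac{355}{1793}\right) \left(-3431569\right) = \frac{1719214109}{1793} \left(-3431569\right) = - \frac{5899601840807021}{1793}$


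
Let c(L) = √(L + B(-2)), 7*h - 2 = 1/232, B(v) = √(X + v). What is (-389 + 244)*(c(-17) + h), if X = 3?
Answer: -2325/56 - 580*I ≈ -41.518 - 580.0*I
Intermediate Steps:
B(v) = √(3 + v)
h = 465/1624 (h = 2/7 + (⅐)/232 = 2/7 + (⅐)*(1/232) = 2/7 + 1/1624 = 465/1624 ≈ 0.28633)
c(L) = √(1 + L) (c(L) = √(L + √(3 - 2)) = √(L + √1) = √(L + 1) = √(1 + L))
(-389 + 244)*(c(-17) + h) = (-389 + 244)*(√(1 - 17) + 465/1624) = -145*(√(-16) + 465/1624) = -145*(4*I + 465/1624) = -145*(465/1624 + 4*I) = -2325/56 - 580*I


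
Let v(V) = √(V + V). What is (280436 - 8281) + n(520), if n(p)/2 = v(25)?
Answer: 272155 + 10*√2 ≈ 2.7217e+5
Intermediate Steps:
v(V) = √2*√V (v(V) = √(2*V) = √2*√V)
n(p) = 10*√2 (n(p) = 2*(√2*√25) = 2*(√2*5) = 2*(5*√2) = 10*√2)
(280436 - 8281) + n(520) = (280436 - 8281) + 10*√2 = 272155 + 10*√2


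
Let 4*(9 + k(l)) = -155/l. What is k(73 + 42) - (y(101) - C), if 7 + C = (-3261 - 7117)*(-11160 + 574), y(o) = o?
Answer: 10107247941/92 ≈ 1.0986e+8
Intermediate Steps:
k(l) = -9 - 155/(4*l) (k(l) = -9 + (-155/l)/4 = -9 - 155/(4*l))
C = 109861501 (C = -7 + (-3261 - 7117)*(-11160 + 574) = -7 - 10378*(-10586) = -7 + 109861508 = 109861501)
k(73 + 42) - (y(101) - C) = (-9 - 155/(4*(73 + 42))) - (101 - 1*109861501) = (-9 - 155/4/115) - (101 - 109861501) = (-9 - 155/4*1/115) - 1*(-109861400) = (-9 - 31/92) + 109861400 = -859/92 + 109861400 = 10107247941/92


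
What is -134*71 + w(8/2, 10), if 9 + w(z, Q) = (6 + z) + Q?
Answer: -9503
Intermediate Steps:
w(z, Q) = -3 + Q + z (w(z, Q) = -9 + ((6 + z) + Q) = -9 + (6 + Q + z) = -3 + Q + z)
-134*71 + w(8/2, 10) = -134*71 + (-3 + 10 + 8/2) = -9514 + (-3 + 10 + 8*(1/2)) = -9514 + (-3 + 10 + 4) = -9514 + 11 = -9503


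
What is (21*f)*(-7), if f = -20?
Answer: 2940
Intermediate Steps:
(21*f)*(-7) = (21*(-20))*(-7) = -420*(-7) = 2940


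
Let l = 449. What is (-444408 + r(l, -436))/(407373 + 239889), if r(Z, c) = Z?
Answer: -443959/647262 ≈ -0.68590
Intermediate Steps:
(-444408 + r(l, -436))/(407373 + 239889) = (-444408 + 449)/(407373 + 239889) = -443959/647262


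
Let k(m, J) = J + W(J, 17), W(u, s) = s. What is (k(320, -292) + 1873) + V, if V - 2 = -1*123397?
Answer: -121797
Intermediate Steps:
k(m, J) = 17 + J (k(m, J) = J + 17 = 17 + J)
V = -123395 (V = 2 - 1*123397 = 2 - 123397 = -123395)
(k(320, -292) + 1873) + V = ((17 - 292) + 1873) - 123395 = (-275 + 1873) - 123395 = 1598 - 123395 = -121797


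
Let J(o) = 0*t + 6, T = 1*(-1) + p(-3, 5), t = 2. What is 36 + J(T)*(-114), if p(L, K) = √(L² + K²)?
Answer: -648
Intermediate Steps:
p(L, K) = √(K² + L²)
T = -1 + √34 (T = 1*(-1) + √(5² + (-3)²) = -1 + √(25 + 9) = -1 + √34 ≈ 4.8309)
J(o) = 6 (J(o) = 0*2 + 6 = 0 + 6 = 6)
36 + J(T)*(-114) = 36 + 6*(-114) = 36 - 684 = -648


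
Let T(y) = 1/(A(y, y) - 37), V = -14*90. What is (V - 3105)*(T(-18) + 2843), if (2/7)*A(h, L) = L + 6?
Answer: -980361540/79 ≈ -1.2410e+7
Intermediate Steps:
A(h, L) = 21 + 7*L/2 (A(h, L) = 7*(L + 6)/2 = 7*(6 + L)/2 = 21 + 7*L/2)
V = -1260
T(y) = 1/(-16 + 7*y/2) (T(y) = 1/((21 + 7*y/2) - 37) = 1/(-16 + 7*y/2))
(V - 3105)*(T(-18) + 2843) = (-1260 - 3105)*(2/(-32 + 7*(-18)) + 2843) = -4365*(2/(-32 - 126) + 2843) = -4365*(2/(-158) + 2843) = -4365*(2*(-1/158) + 2843) = -4365*(-1/79 + 2843) = -4365*224596/79 = -980361540/79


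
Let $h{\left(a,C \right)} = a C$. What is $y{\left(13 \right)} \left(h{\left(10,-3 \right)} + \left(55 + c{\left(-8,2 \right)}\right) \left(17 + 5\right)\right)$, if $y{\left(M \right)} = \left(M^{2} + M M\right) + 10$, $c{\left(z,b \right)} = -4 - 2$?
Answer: $364704$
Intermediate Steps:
$c{\left(z,b \right)} = -6$
$y{\left(M \right)} = 10 + 2 M^{2}$ ($y{\left(M \right)} = \left(M^{2} + M^{2}\right) + 10 = 2 M^{2} + 10 = 10 + 2 M^{2}$)
$h{\left(a,C \right)} = C a$
$y{\left(13 \right)} \left(h{\left(10,-3 \right)} + \left(55 + c{\left(-8,2 \right)}\right) \left(17 + 5\right)\right) = \left(10 + 2 \cdot 13^{2}\right) \left(\left(-3\right) 10 + \left(55 - 6\right) \left(17 + 5\right)\right) = \left(10 + 2 \cdot 169\right) \left(-30 + 49 \cdot 22\right) = \left(10 + 338\right) \left(-30 + 1078\right) = 348 \cdot 1048 = 364704$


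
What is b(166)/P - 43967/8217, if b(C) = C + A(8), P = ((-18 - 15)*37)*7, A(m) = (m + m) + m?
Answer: -11434763/2128203 ≈ -5.3730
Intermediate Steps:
A(m) = 3*m (A(m) = 2*m + m = 3*m)
P = -8547 (P = -33*37*7 = -1221*7 = -8547)
b(C) = 24 + C (b(C) = C + 3*8 = C + 24 = 24 + C)
b(166)/P - 43967/8217 = (24 + 166)/(-8547) - 43967/8217 = 190*(-1/8547) - 43967*1/8217 = -190/8547 - 3997/747 = -11434763/2128203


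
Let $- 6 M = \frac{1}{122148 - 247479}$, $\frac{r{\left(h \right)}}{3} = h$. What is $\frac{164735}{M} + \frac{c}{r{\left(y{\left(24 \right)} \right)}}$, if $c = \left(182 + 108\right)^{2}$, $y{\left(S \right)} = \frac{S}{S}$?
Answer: $\frac{371635325230}{3} \approx 1.2388 \cdot 10^{11}$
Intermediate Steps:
$y{\left(S \right)} = 1$
$r{\left(h \right)} = 3 h$
$c = 84100$ ($c = 290^{2} = 84100$)
$M = \frac{1}{751986}$ ($M = - \frac{1}{6 \left(122148 - 247479\right)} = - \frac{1}{6 \left(-125331\right)} = \left(- \frac{1}{6}\right) \left(- \frac{1}{125331}\right) = \frac{1}{751986} \approx 1.3298 \cdot 10^{-6}$)
$\frac{164735}{M} + \frac{c}{r{\left(y{\left(24 \right)} \right)}} = 164735 \frac{1}{\frac{1}{751986}} + \frac{84100}{3 \cdot 1} = 164735 \cdot 751986 + \frac{84100}{3} = 123878413710 + 84100 \cdot \frac{1}{3} = 123878413710 + \frac{84100}{3} = \frac{371635325230}{3}$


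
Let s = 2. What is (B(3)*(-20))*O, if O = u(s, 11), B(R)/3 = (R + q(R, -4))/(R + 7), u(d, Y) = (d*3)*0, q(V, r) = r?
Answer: 0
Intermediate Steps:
u(d, Y) = 0 (u(d, Y) = (3*d)*0 = 0)
B(R) = 3*(-4 + R)/(7 + R) (B(R) = 3*((R - 4)/(R + 7)) = 3*((-4 + R)/(7 + R)) = 3*(-4 + R)/(7 + R))
O = 0
(B(3)*(-20))*O = ((3*(-4 + 3)/(7 + 3))*(-20))*0 = ((3*(-1)/10)*(-20))*0 = ((3*(⅒)*(-1))*(-20))*0 = -3/10*(-20)*0 = 6*0 = 0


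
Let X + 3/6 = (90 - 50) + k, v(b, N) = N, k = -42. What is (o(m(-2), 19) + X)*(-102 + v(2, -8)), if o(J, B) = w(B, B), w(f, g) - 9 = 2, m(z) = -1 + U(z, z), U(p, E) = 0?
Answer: -935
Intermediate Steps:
m(z) = -1 (m(z) = -1 + 0 = -1)
w(f, g) = 11 (w(f, g) = 9 + 2 = 11)
o(J, B) = 11
X = -5/2 (X = -1/2 + ((90 - 50) - 42) = -1/2 + (40 - 42) = -1/2 - 2 = -5/2 ≈ -2.5000)
(o(m(-2), 19) + X)*(-102 + v(2, -8)) = (11 - 5/2)*(-102 - 8) = (17/2)*(-110) = -935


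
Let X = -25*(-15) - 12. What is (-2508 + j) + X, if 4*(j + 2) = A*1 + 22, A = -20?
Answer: -4293/2 ≈ -2146.5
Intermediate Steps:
j = -3/2 (j = -2 + (-20*1 + 22)/4 = -2 + (-20 + 22)/4 = -2 + (1/4)*2 = -2 + 1/2 = -3/2 ≈ -1.5000)
X = 363 (X = 375 - 12 = 363)
(-2508 + j) + X = (-2508 - 3/2) + 363 = -5019/2 + 363 = -4293/2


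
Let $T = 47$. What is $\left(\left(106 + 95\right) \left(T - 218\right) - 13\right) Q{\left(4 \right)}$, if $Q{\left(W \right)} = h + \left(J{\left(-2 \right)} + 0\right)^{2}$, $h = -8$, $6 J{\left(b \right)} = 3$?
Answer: $266476$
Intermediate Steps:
$J{\left(b \right)} = \frac{1}{2}$ ($J{\left(b \right)} = \frac{1}{6} \cdot 3 = \frac{1}{2}$)
$Q{\left(W \right)} = - \frac{31}{4}$ ($Q{\left(W \right)} = -8 + \left(\frac{1}{2} + 0\right)^{2} = -8 + \left(\frac{1}{2}\right)^{2} = -8 + \frac{1}{4} = - \frac{31}{4}$)
$\left(\left(106 + 95\right) \left(T - 218\right) - 13\right) Q{\left(4 \right)} = \left(\left(106 + 95\right) \left(47 - 218\right) - 13\right) \left(- \frac{31}{4}\right) = \left(201 \left(-171\right) - 13\right) \left(- \frac{31}{4}\right) = \left(-34371 - 13\right) \left(- \frac{31}{4}\right) = \left(-34384\right) \left(- \frac{31}{4}\right) = 266476$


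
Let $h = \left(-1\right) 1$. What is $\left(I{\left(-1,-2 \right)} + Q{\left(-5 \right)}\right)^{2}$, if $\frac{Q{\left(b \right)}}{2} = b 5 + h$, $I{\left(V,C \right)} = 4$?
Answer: $2304$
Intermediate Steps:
$h = -1$
$Q{\left(b \right)} = -2 + 10 b$ ($Q{\left(b \right)} = 2 \left(b 5 - 1\right) = 2 \left(5 b - 1\right) = 2 \left(-1 + 5 b\right) = -2 + 10 b$)
$\left(I{\left(-1,-2 \right)} + Q{\left(-5 \right)}\right)^{2} = \left(4 + \left(-2 + 10 \left(-5\right)\right)\right)^{2} = \left(4 - 52\right)^{2} = \left(-48\right)^{2} = 2304$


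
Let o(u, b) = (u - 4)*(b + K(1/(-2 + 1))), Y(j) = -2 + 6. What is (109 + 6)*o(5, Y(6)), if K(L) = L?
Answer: 345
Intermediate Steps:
Y(j) = 4
o(u, b) = (-1 + b)*(-4 + u) (o(u, b) = (u - 4)*(b + 1/(-2 + 1)) = (-4 + u)*(b + 1/(-1)) = (-4 + u)*(b - 1) = (-4 + u)*(-1 + b) = (-1 + b)*(-4 + u))
(109 + 6)*o(5, Y(6)) = (109 + 6)*(4 - 1*5 - 4*4 + 4*5) = 115*(4 - 5 - 16 + 20) = 115*3 = 345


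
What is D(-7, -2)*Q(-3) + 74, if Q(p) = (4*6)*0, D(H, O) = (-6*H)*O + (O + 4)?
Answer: 74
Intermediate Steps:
D(H, O) = 4 + O - 6*H*O (D(H, O) = -6*H*O + (4 + O) = 4 + O - 6*H*O)
Q(p) = 0 (Q(p) = 24*0 = 0)
D(-7, -2)*Q(-3) + 74 = (4 - 2 - 6*(-7)*(-2))*0 + 74 = (4 - 2 - 84)*0 + 74 = -82*0 + 74 = 0 + 74 = 74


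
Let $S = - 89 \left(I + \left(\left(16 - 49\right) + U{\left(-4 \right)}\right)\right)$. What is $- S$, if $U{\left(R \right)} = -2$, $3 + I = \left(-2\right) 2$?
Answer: $-3738$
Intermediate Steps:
$I = -7$ ($I = -3 - 4 = -7$)
$S = 3738$ ($S = - 89 \left(-7 + \left(\left(16 - 49\right) - 2\right)\right) = - 89 \left(-7 - 35\right) = \left(-89\right) \left(-42\right) = 3738$)
$- S = \left(-1\right) 3738 = -3738$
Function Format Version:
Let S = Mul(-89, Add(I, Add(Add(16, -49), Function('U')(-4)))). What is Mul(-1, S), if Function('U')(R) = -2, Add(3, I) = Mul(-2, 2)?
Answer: -3738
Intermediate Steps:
I = -7 (I = Add(-3, Mul(-2, 2)) = Add(-3, -4) = -7)
S = 3738 (S = Mul(-89, Add(-7, Add(Add(16, -49), -2))) = Mul(-89, Add(-7, Add(-33, -2))) = Mul(-89, Add(-7, -35)) = Mul(-89, -42) = 3738)
Mul(-1, S) = Mul(-1, 3738) = -3738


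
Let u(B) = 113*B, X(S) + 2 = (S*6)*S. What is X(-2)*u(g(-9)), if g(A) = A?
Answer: -22374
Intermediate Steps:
X(S) = -2 + 6*S**2 (X(S) = -2 + (S*6)*S = -2 + (6*S)*S = -2 + 6*S**2)
X(-2)*u(g(-9)) = (-2 + 6*(-2)**2)*(113*(-9)) = (-2 + 6*4)*(-1017) = (-2 + 24)*(-1017) = 22*(-1017) = -22374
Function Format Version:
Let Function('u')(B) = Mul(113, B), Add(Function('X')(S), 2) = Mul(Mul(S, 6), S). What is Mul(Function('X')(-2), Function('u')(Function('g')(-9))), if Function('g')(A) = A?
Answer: -22374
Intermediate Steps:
Function('X')(S) = Add(-2, Mul(6, Pow(S, 2))) (Function('X')(S) = Add(-2, Mul(Mul(S, 6), S)) = Add(-2, Mul(Mul(6, S), S)) = Add(-2, Mul(6, Pow(S, 2))))
Mul(Function('X')(-2), Function('u')(Function('g')(-9))) = Mul(Add(-2, Mul(6, Pow(-2, 2))), Mul(113, -9)) = Mul(Add(-2, Mul(6, 4)), -1017) = Mul(Add(-2, 24), -1017) = Mul(22, -1017) = -22374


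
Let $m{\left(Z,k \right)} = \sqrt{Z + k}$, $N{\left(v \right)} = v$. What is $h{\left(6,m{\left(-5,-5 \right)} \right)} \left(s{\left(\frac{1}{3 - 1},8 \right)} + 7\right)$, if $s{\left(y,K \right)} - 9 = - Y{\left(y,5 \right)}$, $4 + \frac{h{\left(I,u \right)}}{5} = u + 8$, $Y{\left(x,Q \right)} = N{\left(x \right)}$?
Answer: $310 + \frac{155 i \sqrt{10}}{2} \approx 310.0 + 245.08 i$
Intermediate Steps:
$Y{\left(x,Q \right)} = x$
$h{\left(I,u \right)} = 20 + 5 u$ ($h{\left(I,u \right)} = -20 + 5 \left(u + 8\right) = -20 + 5 \left(8 + u\right) = -20 + \left(40 + 5 u\right) = 20 + 5 u$)
$s{\left(y,K \right)} = 9 - y$
$h{\left(6,m{\left(-5,-5 \right)} \right)} \left(s{\left(\frac{1}{3 - 1},8 \right)} + 7\right) = \left(20 + 5 \sqrt{-5 - 5}\right) \left(\left(9 - \frac{1}{3 - 1}\right) + 7\right) = \left(20 + 5 \sqrt{-10}\right) \left(\left(9 - \frac{1}{2}\right) + 7\right) = \left(20 + 5 i \sqrt{10}\right) \left(\left(9 - \frac{1}{2}\right) + 7\right) = \left(20 + 5 i \sqrt{10}\right) \left(\frac{17}{2} + 7\right) = \left(20 + 5 i \sqrt{10}\right) \frac{31}{2} = 310 + \frac{155 i \sqrt{10}}{2}$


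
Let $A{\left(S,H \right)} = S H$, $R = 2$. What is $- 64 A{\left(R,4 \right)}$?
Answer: $-512$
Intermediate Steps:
$A{\left(S,H \right)} = H S$
$- 64 A{\left(R,4 \right)} = - 64 \cdot 4 \cdot 2 = \left(-64\right) 8 = -512$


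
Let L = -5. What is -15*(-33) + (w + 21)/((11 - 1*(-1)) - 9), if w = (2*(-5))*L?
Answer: 1556/3 ≈ 518.67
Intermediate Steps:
w = 50 (w = (2*(-5))*(-5) = -10*(-5) = 50)
-15*(-33) + (w + 21)/((11 - 1*(-1)) - 9) = -15*(-33) + (50 + 21)/((11 - 1*(-1)) - 9) = 495 + 71/((11 + 1) - 9) = 495 + 71/(12 - 9) = 495 + 71/3 = 1556/3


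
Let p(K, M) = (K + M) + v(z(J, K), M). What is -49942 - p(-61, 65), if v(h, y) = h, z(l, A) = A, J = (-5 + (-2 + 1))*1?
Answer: -49885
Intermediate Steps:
J = -6 (J = (-5 - 1)*1 = -6*1 = -6)
p(K, M) = M + 2*K (p(K, M) = (K + M) + K = M + 2*K)
-49942 - p(-61, 65) = -49942 - (65 + 2*(-61)) = -49942 - (65 - 122) = -49942 - 1*(-57) = -49942 + 57 = -49885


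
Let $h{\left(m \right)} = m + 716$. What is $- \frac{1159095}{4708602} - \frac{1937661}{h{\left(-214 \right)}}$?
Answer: $- \frac{760354693801}{196976517} \approx -3860.1$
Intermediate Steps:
$h{\left(m \right)} = 716 + m$
$- \frac{1159095}{4708602} - \frac{1937661}{h{\left(-214 \right)}} = - \frac{1159095}{4708602} - \frac{1937661}{716 - 214} = \left(-1159095\right) \frac{1}{4708602} - \frac{1937661}{502} = - \frac{386365}{1569534} - \frac{1937661}{502} = - \frac{760354693801}{196976517}$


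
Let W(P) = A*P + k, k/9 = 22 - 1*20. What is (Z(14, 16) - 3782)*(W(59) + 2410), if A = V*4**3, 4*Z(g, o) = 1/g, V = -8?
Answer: 1470888495/14 ≈ 1.0506e+8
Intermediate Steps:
k = 18 (k = 9*(22 - 1*20) = 9*(22 - 20) = 9*2 = 18)
Z(g, o) = 1/(4*g)
A = -512 (A = -8*4**3 = -8*64 = -512)
W(P) = 18 - 512*P (W(P) = -512*P + 18 = 18 - 512*P)
(Z(14, 16) - 3782)*(W(59) + 2410) = ((1/4)/14 - 3782)*((18 - 512*59) + 2410) = ((1/4)*(1/14) - 3782)*((18 - 30208) + 2410) = (1/56 - 3782)*(-30190 + 2410) = -211791/56*(-27780) = 1470888495/14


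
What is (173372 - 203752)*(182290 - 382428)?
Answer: 6080192440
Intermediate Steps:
(173372 - 203752)*(182290 - 382428) = -30380*(-200138) = 6080192440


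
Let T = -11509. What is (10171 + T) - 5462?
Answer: -6800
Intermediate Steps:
(10171 + T) - 5462 = (10171 - 11509) - 5462 = -1338 - 5462 = -6800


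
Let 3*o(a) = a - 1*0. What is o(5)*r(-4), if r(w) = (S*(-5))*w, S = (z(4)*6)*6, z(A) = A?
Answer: 4800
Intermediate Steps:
S = 144 (S = (4*6)*6 = 24*6 = 144)
o(a) = a/3 (o(a) = (a - 1*0)/3 = (a + 0)/3 = a/3)
r(w) = -720*w (r(w) = (144*(-5))*w = -720*w)
o(5)*r(-4) = ((⅓)*5)*(-720*(-4)) = (5/3)*2880 = 4800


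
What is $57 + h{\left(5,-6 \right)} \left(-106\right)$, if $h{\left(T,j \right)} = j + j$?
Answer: $1329$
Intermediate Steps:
$h{\left(T,j \right)} = 2 j$
$57 + h{\left(5,-6 \right)} \left(-106\right) = 57 + 2 \left(-6\right) \left(-106\right) = 57 - -1272 = 57 + 1272 = 1329$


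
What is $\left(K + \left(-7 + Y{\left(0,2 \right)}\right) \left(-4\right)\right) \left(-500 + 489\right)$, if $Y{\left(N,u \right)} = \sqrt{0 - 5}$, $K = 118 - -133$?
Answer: $-3069 + 44 i \sqrt{5} \approx -3069.0 + 98.387 i$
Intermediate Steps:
$K = 251$ ($K = 118 + 133 = 251$)
$Y{\left(N,u \right)} = i \sqrt{5}$ ($Y{\left(N,u \right)} = \sqrt{-5} = i \sqrt{5}$)
$\left(K + \left(-7 + Y{\left(0,2 \right)}\right) \left(-4\right)\right) \left(-500 + 489\right) = \left(251 + \left(-7 + i \sqrt{5}\right) \left(-4\right)\right) \left(-500 + 489\right) = \left(251 + \left(28 - 4 i \sqrt{5}\right)\right) \left(-11\right) = \left(279 - 4 i \sqrt{5}\right) \left(-11\right) = -3069 + 44 i \sqrt{5}$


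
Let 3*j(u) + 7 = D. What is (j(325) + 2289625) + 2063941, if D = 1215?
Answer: 13061906/3 ≈ 4.3540e+6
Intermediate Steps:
j(u) = 1208/3 (j(u) = -7/3 + (⅓)*1215 = -7/3 + 405 = 1208/3)
(j(325) + 2289625) + 2063941 = (1208/3 + 2289625) + 2063941 = 6870083/3 + 2063941 = 13061906/3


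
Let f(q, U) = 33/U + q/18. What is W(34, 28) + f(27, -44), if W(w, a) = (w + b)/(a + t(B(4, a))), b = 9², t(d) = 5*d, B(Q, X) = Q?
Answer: 151/48 ≈ 3.1458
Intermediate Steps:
b = 81
f(q, U) = 33/U + q/18 (f(q, U) = 33/U + q*(1/18) = 33/U + q/18)
W(w, a) = (81 + w)/(20 + a) (W(w, a) = (w + 81)/(a + 5*4) = (81 + w)/(a + 20) = (81 + w)/(20 + a))
W(34, 28) + f(27, -44) = (81 + 34)/(20 + 28) + (33/(-44) + (1/18)*27) = 115/48 + (33*(-1/44) + 3/2) = (1/48)*115 + (-¾ + 3/2) = 115/48 + ¾ = 151/48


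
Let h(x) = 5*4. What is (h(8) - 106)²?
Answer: 7396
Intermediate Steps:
h(x) = 20
(h(8) - 106)² = (20 - 106)² = (-86)² = 7396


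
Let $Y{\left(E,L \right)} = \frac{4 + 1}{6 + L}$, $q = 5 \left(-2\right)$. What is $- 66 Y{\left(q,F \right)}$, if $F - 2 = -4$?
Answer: $- \frac{165}{2} \approx -82.5$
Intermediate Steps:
$F = -2$ ($F = 2 - 4 = -2$)
$q = -10$
$Y{\left(E,L \right)} = \frac{5}{6 + L}$
$- 66 Y{\left(q,F \right)} = - 66 \frac{5}{6 - 2} = - 66 \cdot \frac{5}{4} = - 66 \cdot 5 \cdot \frac{1}{4} = \left(-66\right) \frac{5}{4} = - \frac{165}{2}$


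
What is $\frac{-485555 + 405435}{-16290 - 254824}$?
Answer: $\frac{40060}{135557} \approx 0.29552$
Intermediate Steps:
$\frac{-485555 + 405435}{-16290 - 254824} = - \frac{80120}{-271114} = \left(-80120\right) \left(- \frac{1}{271114}\right) = \frac{40060}{135557}$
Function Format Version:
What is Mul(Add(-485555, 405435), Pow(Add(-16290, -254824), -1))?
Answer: Rational(40060, 135557) ≈ 0.29552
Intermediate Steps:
Mul(Add(-485555, 405435), Pow(Add(-16290, -254824), -1)) = Mul(-80120, Pow(-271114, -1)) = Mul(-80120, Rational(-1, 271114)) = Rational(40060, 135557)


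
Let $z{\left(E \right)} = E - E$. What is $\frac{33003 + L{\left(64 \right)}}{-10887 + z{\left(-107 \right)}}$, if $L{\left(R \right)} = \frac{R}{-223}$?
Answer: $- \frac{7359605}{2427801} \approx -3.0314$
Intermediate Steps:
$L{\left(R \right)} = - \frac{R}{223}$ ($L{\left(R \right)} = R \left(- \frac{1}{223}\right) = - \frac{R}{223}$)
$z{\left(E \right)} = 0$
$\frac{33003 + L{\left(64 \right)}}{-10887 + z{\left(-107 \right)}} = \frac{33003 - \frac{64}{223}}{-10887 + 0} = \frac{33003 - \frac{64}{223}}{-10887} = \frac{7359605}{223} \left(- \frac{1}{10887}\right) = - \frac{7359605}{2427801}$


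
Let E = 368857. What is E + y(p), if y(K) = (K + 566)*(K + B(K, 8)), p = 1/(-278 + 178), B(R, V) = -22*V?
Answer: 2692371001/10000 ≈ 2.6924e+5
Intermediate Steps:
p = -1/100 (p = 1/(-100) = -1/100 ≈ -0.010000)
y(K) = (-176 + K)*(566 + K) (y(K) = (K + 566)*(K - 22*8) = (566 + K)*(K - 176) = (566 + K)*(-176 + K) = (-176 + K)*(566 + K))
E + y(p) = 368857 + (-99616 + (-1/100)**2 + 390*(-1/100)) = 368857 + (-99616 + 1/10000 - 39/10) = 368857 - 996198999/10000 = 2692371001/10000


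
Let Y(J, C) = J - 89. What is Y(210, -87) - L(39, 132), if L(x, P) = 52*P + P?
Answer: -6875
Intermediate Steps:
Y(J, C) = -89 + J
L(x, P) = 53*P
Y(210, -87) - L(39, 132) = (-89 + 210) - 53*132 = 121 - 1*6996 = 121 - 6996 = -6875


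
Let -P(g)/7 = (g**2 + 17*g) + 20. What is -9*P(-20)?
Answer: 5040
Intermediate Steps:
P(g) = -140 - 119*g - 7*g**2 (P(g) = -7*((g**2 + 17*g) + 20) = -7*(20 + g**2 + 17*g) = -140 - 119*g - 7*g**2)
-9*P(-20) = -9*(-140 - 119*(-20) - 7*(-20)**2) = -9*(-140 + 2380 - 7*400) = -9*(-140 + 2380 - 2800) = -9*(-560) = 5040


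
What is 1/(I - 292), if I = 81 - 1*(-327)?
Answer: 1/116 ≈ 0.0086207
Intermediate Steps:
I = 408 (I = 81 + 327 = 408)
1/(I - 292) = 1/(408 - 292) = 1/116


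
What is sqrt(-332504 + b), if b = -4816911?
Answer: I*sqrt(5149415) ≈ 2269.2*I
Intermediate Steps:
sqrt(-332504 + b) = sqrt(-332504 - 4816911) = sqrt(-5149415) = I*sqrt(5149415)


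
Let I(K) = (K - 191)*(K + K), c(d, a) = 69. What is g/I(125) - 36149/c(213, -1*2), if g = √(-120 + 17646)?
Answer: -36149/69 - √17526/16500 ≈ -523.91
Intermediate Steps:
g = √17526 ≈ 132.39
I(K) = 2*K*(-191 + K) (I(K) = (-191 + K)*(2*K) = 2*K*(-191 + K))
g/I(125) - 36149/c(213, -1*2) = √17526/((2*125*(-191 + 125))) - 36149/69 = √17526/((2*125*(-66))) - 36149*1/69 = √17526/(-16500) - 36149/69 = √17526*(-1/16500) - 36149/69 = -√17526/16500 - 36149/69 = -36149/69 - √17526/16500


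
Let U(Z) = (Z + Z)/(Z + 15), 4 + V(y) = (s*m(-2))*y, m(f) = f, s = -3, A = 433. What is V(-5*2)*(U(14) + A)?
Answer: -805440/29 ≈ -27774.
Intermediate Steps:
V(y) = -4 + 6*y (V(y) = -4 + (-3*(-2))*y = -4 + 6*y)
U(Z) = 2*Z/(15 + Z) (U(Z) = (2*Z)/(15 + Z) = 2*Z/(15 + Z))
V(-5*2)*(U(14) + A) = (-4 + 6*(-5*2))*(2*14/(15 + 14) + 433) = (-4 + 6*(-10))*(2*14/29 + 433) = (-4 - 60)*(2*14*(1/29) + 433) = -64*(28/29 + 433) = -64*12585/29 = -805440/29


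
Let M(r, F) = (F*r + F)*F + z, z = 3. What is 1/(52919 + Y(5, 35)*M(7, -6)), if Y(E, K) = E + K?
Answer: 1/64559 ≈ 1.5490e-5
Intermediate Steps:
M(r, F) = 3 + F*(F + F*r) (M(r, F) = (F*r + F)*F + 3 = (F + F*r)*F + 3 = F*(F + F*r) + 3 = 3 + F*(F + F*r))
1/(52919 + Y(5, 35)*M(7, -6)) = 1/(52919 + (5 + 35)*(3 + (-6)**2 + 7*(-6)**2)) = 1/(52919 + 40*(3 + 36 + 7*36)) = 1/(52919 + 40*(3 + 36 + 252)) = 1/(52919 + 40*291) = 1/(52919 + 11640) = 1/64559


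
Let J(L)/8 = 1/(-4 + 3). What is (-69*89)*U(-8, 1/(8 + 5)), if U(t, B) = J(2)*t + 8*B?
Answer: -5158440/13 ≈ -3.9680e+5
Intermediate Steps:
J(L) = -8 (J(L) = 8/(-4 + 3) = 8/(-1) = 8*(-1) = -8)
U(t, B) = -8*t + 8*B
(-69*89)*U(-8, 1/(8 + 5)) = (-69*89)*(-8*(-8) + 8/(8 + 5)) = -6141*(64 + 8/13) = -6141*840/13 = -5158440/13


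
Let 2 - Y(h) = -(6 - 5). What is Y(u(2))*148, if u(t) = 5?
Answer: 444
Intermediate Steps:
Y(h) = 3 (Y(h) = 2 - (-1)*(6 - 5) = 2 - (-1) = 2 - 1*(-1) = 2 + 1 = 3)
Y(u(2))*148 = 3*148 = 444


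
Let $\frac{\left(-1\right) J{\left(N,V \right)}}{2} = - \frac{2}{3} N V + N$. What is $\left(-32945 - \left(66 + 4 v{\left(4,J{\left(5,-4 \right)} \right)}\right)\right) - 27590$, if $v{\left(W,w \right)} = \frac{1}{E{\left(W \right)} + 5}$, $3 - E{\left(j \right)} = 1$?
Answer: $- \frac{424211}{7} \approx -60602.0$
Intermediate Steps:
$E{\left(j \right)} = 2$ ($E{\left(j \right)} = 3 - 1 = 2$)
$J{\left(N,V \right)} = - 2 N + \frac{4 N V}{3}$ ($J{\left(N,V \right)} = - 2 \left(- \frac{2}{3} N V + N\right) = - 2 \left(\left(-2\right) \frac{1}{3} N V + N\right) = - 2 \left(- \frac{2 N}{3} V + N\right) = - 2 \left(- \frac{2 N V}{3} + N\right) = - 2 \left(N - \frac{2 N V}{3}\right) = - 2 N + \frac{4 N V}{3}$)
$v{\left(W,w \right)} = \frac{1}{7}$ ($v{\left(W,w \right)} = \frac{1}{2 + 5} = \frac{1}{7}$)
$\left(-32945 - \left(66 + 4 v{\left(4,J{\left(5,-4 \right)} \right)}\right)\right) - 27590 = \left(-32945 - \frac{466}{7}\right) - 27590 = - \frac{231081}{7} - 27590 = - \frac{424211}{7}$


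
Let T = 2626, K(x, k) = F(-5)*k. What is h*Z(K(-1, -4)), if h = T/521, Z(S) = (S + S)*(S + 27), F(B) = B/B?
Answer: -483184/521 ≈ -927.42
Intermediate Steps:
F(B) = 1
K(x, k) = k (K(x, k) = 1*k = k)
Z(S) = 2*S*(27 + S) (Z(S) = (2*S)*(27 + S) = 2*S*(27 + S))
h = 2626/521 ≈ 5.0403
h*Z(K(-1, -4)) = 2626*(2*(-4)*(27 - 4))/521 = 2626*(2*(-4)*23)/521 = (2626/521)*(-184) = -483184/521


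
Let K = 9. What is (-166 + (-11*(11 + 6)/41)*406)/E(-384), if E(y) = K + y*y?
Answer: -9192/671785 ≈ -0.013683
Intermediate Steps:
E(y) = 9 + y² (E(y) = 9 + y*y = 9 + y²)
(-166 + (-11*(11 + 6)/41)*406)/E(-384) = (-166 + (-11*(11 + 6)/41)*406)/(9 + (-384)²) = (-166 + (-11*17*(1/41))*406)/(9 + 147456) = (-166 - 187*1/41*406)/147465 = (-166 - 187/41*406)*(1/147465) = (-166 - 75922/41)*(1/147465) = -82728/41*1/147465 = -9192/671785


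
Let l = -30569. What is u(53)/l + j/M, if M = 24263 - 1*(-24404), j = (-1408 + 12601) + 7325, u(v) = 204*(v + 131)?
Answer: -1260687770/1487701523 ≈ -0.84741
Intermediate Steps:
u(v) = 26724 + 204*v (u(v) = 204*(131 + v) = 26724 + 204*v)
j = 18518 (j = 11193 + 7325 = 18518)
M = 48667 (M = 24263 + 24404 = 48667)
u(53)/l + j/M = (26724 + 204*53)/(-30569) + 18518/48667 = (26724 + 10812)*(-1/30569) + 18518*(1/48667) = 37536*(-1/30569) + 18518/48667 = -37536/30569 + 18518/48667 = -1260687770/1487701523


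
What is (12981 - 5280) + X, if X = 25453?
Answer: 33154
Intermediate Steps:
(12981 - 5280) + X = (12981 - 5280) + 25453 = 7701 + 25453 = 33154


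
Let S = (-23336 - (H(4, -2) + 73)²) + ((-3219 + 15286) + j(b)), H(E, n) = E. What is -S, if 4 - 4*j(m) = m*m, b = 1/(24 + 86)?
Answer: 832334801/48400 ≈ 17197.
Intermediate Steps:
b = 1/110 ≈ 0.0090909
j(m) = 1 - m²/4 (j(m) = 1 - m*m/4 = 1 - m²/4)
S = -832334801/48400 (S = (-23336 - (4 + 73)²) + ((-3219 + 15286) + (1 - (1/110)²/4)) = (-23336 - 1*77²) + (12067 + (1 - ¼*1/12100)) = (-23336 - 1*5929) + (12067 + (1 - 1/48400)) = (-23336 - 5929) + (12067 + 48399/48400) = -29265 + 584091199/48400 = -832334801/48400 ≈ -17197.)
-S = -1*(-832334801/48400) = 832334801/48400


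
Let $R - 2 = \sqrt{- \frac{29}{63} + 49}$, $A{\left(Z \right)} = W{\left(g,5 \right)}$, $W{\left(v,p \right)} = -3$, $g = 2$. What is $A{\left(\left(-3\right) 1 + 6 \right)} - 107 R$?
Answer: $-217 - \frac{107 \sqrt{21406}}{21} \approx -962.47$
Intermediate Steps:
$A{\left(Z \right)} = -3$
$R = 2 + \frac{\sqrt{21406}}{21}$ ($R = 2 + \sqrt{- \frac{29}{63} + 49} = 2 + \sqrt{\frac{3058}{63}} = 2 + \frac{\sqrt{21406}}{21} \approx 8.967$)
$A{\left(\left(-3\right) 1 + 6 \right)} - 107 R = -3 - 107 \left(2 + \frac{\sqrt{21406}}{21}\right) = -3 - \left(214 + \frac{107 \sqrt{21406}}{21}\right) = -217 - \frac{107 \sqrt{21406}}{21}$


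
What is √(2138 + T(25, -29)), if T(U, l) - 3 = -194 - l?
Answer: 2*√494 ≈ 44.452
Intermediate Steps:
T(U, l) = -191 - l (T(U, l) = 3 + (-194 - l) = -191 - l)
√(2138 + T(25, -29)) = √(2138 + (-191 - 1*(-29))) = √(2138 + (-191 + 29)) = √(2138 - 162) = √1976 = 2*√494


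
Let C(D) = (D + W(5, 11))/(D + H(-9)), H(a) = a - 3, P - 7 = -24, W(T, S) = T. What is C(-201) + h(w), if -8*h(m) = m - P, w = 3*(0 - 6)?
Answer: 1781/1704 ≈ 1.0452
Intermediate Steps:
P = -17 (P = 7 - 24 = -17)
H(a) = -3 + a
C(D) = (5 + D)/(-12 + D) (C(D) = (D + 5)/(D + (-3 - 9)) = (5 + D)/(D - 12) = (5 + D)/(-12 + D))
w = -18 (w = 3*(-6) = -18)
h(m) = -17/8 - m/8 (h(m) = -(m - 1*(-17))/8 = -(m + 17)/8 = -(17 + m)/8 = -17/8 - m/8)
C(-201) + h(w) = (5 - 201)/(-12 - 201) + (-17/8 - ⅛*(-18)) = -196/(-213) + (-17/8 + 9/4) = -1/213*(-196) + ⅛ = 196/213 + ⅛ = 1781/1704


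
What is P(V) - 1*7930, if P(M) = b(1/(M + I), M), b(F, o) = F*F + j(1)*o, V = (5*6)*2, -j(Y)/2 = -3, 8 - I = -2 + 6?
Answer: -31006719/4096 ≈ -7570.0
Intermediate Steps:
I = 4 (I = 8 - (-2 + 6) = 8 - 1*4 = 8 - 4 = 4)
j(Y) = 6 (j(Y) = -2*(-3) = 6)
V = 60 (V = 30*2 = 60)
b(F, o) = F² + 6*o (b(F, o) = F*F + 6*o = F² + 6*o)
P(M) = (4 + M)⁻² + 6*M (P(M) = (1/(M + 4))² + 6*M = (1/(4 + M))² + 6*M = (4 + M)⁻² + 6*M)
P(V) - 1*7930 = ((4 + 60)⁻² + 6*60) - 1*7930 = (64⁻² + 360) - 7930 = (1/4096 + 360) - 7930 = 1474561/4096 - 7930 = -31006719/4096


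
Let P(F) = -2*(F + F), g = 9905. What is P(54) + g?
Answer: 9689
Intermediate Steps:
P(F) = -4*F
P(54) + g = -4*54 + 9905 = -216 + 9905 = 9689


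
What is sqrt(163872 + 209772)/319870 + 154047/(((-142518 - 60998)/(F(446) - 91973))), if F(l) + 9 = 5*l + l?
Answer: 6878660691/101758 + 3*sqrt(10379)/159935 ≈ 67598.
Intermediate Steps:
F(l) = -9 + 6*l (F(l) = -9 + (5*l + l) = -9 + 6*l)
sqrt(163872 + 209772)/319870 + 154047/(((-142518 - 60998)/(F(446) - 91973))) = sqrt(163872 + 209772)/319870 + 154047/(((-142518 - 60998)/((-9 + 6*446) - 91973))) = sqrt(373644)*(1/319870) + 154047/((-203516/((-9 + 2676) - 91973))) = (6*sqrt(10379))*(1/319870) + 154047/((-203516/(2667 - 91973))) = 3*sqrt(10379)/159935 + 154047/((-203516/(-89306))) = 3*sqrt(10379)/159935 + 154047/((-203516*(-1/89306))) = 3*sqrt(10379)/159935 + 154047/(101758/44653) = 3*sqrt(10379)/159935 + 154047*(44653/101758) = 3*sqrt(10379)/159935 + 6878660691/101758 = 6878660691/101758 + 3*sqrt(10379)/159935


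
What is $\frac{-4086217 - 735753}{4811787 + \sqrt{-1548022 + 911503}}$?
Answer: $- \frac{3867048760065}{3858882461648} + \frac{2410985 i \sqrt{636519}}{11576647384944} \approx -1.0021 + 0.00016616 i$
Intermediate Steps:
$\frac{-4086217 - 735753}{4811787 + \sqrt{-1548022 + 911503}} = - \frac{4821970}{4811787 + \sqrt{-636519}} = - \frac{4821970}{4811787 + i \sqrt{636519}}$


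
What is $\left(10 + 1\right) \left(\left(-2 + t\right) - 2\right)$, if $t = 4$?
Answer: $0$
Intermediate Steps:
$\left(10 + 1\right) \left(\left(-2 + t\right) - 2\right) = \left(10 + 1\right) \left(\left(-2 + 4\right) - 2\right) = 11 \left(2 - 2\right) = 11 \cdot 0 = 0$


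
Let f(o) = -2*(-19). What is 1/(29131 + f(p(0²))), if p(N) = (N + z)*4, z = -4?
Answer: 1/29169 ≈ 3.4283e-5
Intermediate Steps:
p(N) = -16 + 4*N (p(N) = (N - 4)*4 = (-4 + N)*4 = -16 + 4*N)
f(o) = 38
1/(29131 + f(p(0²))) = 1/(29131 + 38) = 1/29169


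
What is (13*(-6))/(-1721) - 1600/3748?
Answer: -615314/1612577 ≈ -0.38157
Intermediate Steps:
(13*(-6))/(-1721) - 1600/3748 = -78*(-1/1721) - 1600*1/3748 = 78/1721 - 400/937 = -615314/1612577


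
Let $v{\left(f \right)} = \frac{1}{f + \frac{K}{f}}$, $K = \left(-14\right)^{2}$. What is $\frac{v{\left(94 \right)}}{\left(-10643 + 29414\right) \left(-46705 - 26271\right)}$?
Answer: $- \frac{47}{6186163551936} \approx -7.5976 \cdot 10^{-12}$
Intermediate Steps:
$K = 196$
$v{\left(f \right)} = \frac{1}{f + \frac{196}{f}}$
$\frac{v{\left(94 \right)}}{\left(-10643 + 29414\right) \left(-46705 - 26271\right)} = \frac{94 \frac{1}{196 + 94^{2}}}{\left(-10643 + 29414\right) \left(-46705 - 26271\right)} = \frac{94 \frac{1}{196 + 8836}}{18771 \left(-72976\right)} = \frac{94 \cdot \frac{1}{9032}}{-1369832496} = 94 \cdot \frac{1}{9032} \left(- \frac{1}{1369832496}\right) = \frac{47}{4516} \left(- \frac{1}{1369832496}\right) = - \frac{47}{6186163551936}$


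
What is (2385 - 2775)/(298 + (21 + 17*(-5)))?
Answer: -5/3 ≈ -1.6667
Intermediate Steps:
(2385 - 2775)/(298 + (21 + 17*(-5))) = -390/(298 + (21 - 85)) = -390/(298 - 64) = -390/234 = -390*1/234 = -5/3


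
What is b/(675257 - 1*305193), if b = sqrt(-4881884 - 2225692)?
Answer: I*sqrt(1776894)/185032 ≈ 0.0072042*I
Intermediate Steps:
b = 2*I*sqrt(1776894) (b = sqrt(-7107576) = 2*I*sqrt(1776894) ≈ 2666.0*I)
b/(675257 - 1*305193) = (2*I*sqrt(1776894))/(675257 - 1*305193) = (2*I*sqrt(1776894))/(675257 - 305193) = (2*I*sqrt(1776894))/370064 = (2*I*sqrt(1776894))*(1/370064) = I*sqrt(1776894)/185032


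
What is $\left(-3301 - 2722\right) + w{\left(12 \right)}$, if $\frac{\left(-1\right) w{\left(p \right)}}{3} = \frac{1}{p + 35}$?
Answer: $- \frac{283084}{47} \approx -6023.1$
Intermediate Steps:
$w{\left(p \right)} = - \frac{3}{35 + p}$ ($w{\left(p \right)} = - \frac{3}{p + 35} = - \frac{3}{35 + p}$)
$\left(-3301 - 2722\right) + w{\left(12 \right)} = \left(-3301 - 2722\right) - \frac{3}{35 + 12} = -6023 - \frac{3}{47} = - \frac{283084}{47}$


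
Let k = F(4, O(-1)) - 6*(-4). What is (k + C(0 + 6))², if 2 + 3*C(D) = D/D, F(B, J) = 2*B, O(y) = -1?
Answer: 9025/9 ≈ 1002.8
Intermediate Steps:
C(D) = -⅓ (C(D) = -⅔ + (D/D)/3 = -⅔ + (⅓)*1 = -⅔ + ⅓ = -⅓)
k = 32 (k = 2*4 - 6*(-4) = 8 + 24 = 32)
(k + C(0 + 6))² = (32 - ⅓)² = (95/3)² = 9025/9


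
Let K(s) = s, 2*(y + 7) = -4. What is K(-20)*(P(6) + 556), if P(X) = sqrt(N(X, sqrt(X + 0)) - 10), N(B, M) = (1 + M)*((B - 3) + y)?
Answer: -11120 - 20*I*sqrt(16 + 6*sqrt(6)) ≈ -11120.0 - 110.81*I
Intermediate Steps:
y = -9 (y = -7 + (1/2)*(-4) = -7 - 2 = -9)
N(B, M) = (1 + M)*(-12 + B) (N(B, M) = (1 + M)*((B - 3) - 9) = (1 + M)*((-3 + B) - 9) = (1 + M)*(-12 + B))
P(X) = sqrt(-22 + X + X**(3/2) - 12*sqrt(X)) (P(X) = sqrt((-12 + X - 12*sqrt(X + 0) + X*sqrt(X + 0)) - 10) = sqrt((-12 + X - 12*sqrt(X) + X*sqrt(X)) - 10) = sqrt((-12 + X - 12*sqrt(X) + X**(3/2)) - 10) = sqrt((-12 + X + X**(3/2) - 12*sqrt(X)) - 10) = sqrt(-22 + X + X**(3/2) - 12*sqrt(X)))
K(-20)*(P(6) + 556) = -20*(sqrt(-22 + 6 + 6**(3/2) - 12*sqrt(6)) + 556) = -20*(sqrt(-22 + 6 + 6*sqrt(6) - 12*sqrt(6)) + 556) = -20*(sqrt(-16 - 6*sqrt(6)) + 556) = -20*(556 + sqrt(-16 - 6*sqrt(6))) = -11120 - 20*sqrt(-16 - 6*sqrt(6))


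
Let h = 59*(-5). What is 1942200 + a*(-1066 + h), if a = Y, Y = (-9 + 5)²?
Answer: 1920424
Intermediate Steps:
Y = 16 (Y = (-4)² = 16)
a = 16
h = -295
1942200 + a*(-1066 + h) = 1942200 + 16*(-1066 - 295) = 1942200 + 16*(-1361) = 1942200 - 21776 = 1920424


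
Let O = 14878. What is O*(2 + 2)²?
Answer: 238048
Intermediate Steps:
O*(2 + 2)² = 14878*(2 + 2)² = 14878*4² = 14878*16 = 238048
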